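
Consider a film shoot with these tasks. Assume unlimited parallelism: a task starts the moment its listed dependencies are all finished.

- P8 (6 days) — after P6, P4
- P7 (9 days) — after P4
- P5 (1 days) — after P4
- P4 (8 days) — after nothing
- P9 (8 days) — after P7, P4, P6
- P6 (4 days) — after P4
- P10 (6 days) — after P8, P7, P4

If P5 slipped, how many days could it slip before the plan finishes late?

Critical path: P4→P7→P9 = 8+9+8 = 25, so the finish is 25 days.
Longest path through P5: 9 days (earliest finish 9, latest finish 25).
Float = 25 − 9 = 16.

16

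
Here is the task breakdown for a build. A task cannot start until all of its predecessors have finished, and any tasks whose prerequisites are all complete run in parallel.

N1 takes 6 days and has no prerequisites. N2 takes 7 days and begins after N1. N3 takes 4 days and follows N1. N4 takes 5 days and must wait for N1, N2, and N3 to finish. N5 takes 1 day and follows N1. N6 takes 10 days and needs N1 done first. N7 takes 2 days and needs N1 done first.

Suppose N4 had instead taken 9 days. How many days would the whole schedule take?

The binding path is N1→N2→N4 = 6+7+5 = 18; finish at 18 days.
Since N4 is critical, the +4 change carries straight to that chain (now 22 days).
That remains the longest chain; total 22 days.

22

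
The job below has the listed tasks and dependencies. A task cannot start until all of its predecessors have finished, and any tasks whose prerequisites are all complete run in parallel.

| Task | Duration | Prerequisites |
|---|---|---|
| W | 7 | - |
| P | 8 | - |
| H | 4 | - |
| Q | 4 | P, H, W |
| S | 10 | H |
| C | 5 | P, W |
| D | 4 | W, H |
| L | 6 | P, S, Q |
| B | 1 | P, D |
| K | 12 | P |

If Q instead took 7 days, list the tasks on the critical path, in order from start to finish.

P, Q, L

Baseline: P→K = 8+12 = 20 → 20 days.
The longest path through Q is only 18 days, so Q has float 2.
Now P→Q→L = 8+7+6 = 21 is longest, so the finish becomes 21 days.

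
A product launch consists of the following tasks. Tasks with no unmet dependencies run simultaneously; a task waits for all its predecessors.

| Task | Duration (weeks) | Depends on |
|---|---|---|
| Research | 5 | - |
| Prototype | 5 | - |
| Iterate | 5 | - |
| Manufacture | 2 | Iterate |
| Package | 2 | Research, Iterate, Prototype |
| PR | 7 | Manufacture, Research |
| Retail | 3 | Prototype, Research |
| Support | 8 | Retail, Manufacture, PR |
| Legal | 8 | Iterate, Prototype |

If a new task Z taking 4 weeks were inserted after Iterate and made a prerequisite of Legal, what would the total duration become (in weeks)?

22

Originally the job takes 22 weeks.
With Z inserted, Legal now waits for max(Iterate, Prototype, Z).
New critical path: Iterate→Manufacture→PR→Support = 5+2+7+8 = 22 ⇒ 22 weeks.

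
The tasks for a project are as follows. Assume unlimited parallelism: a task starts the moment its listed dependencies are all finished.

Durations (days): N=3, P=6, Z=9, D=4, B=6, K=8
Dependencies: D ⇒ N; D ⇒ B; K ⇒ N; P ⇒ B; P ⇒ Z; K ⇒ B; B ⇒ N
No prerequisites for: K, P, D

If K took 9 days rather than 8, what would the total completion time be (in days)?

Actual critical path: K→B→N = 8+6+3 = 17 ⇒ 17 days.
K lies on that path, so at 9 days the path becomes 18 days.
No other chain overtakes it, so the finish is 18 days.

18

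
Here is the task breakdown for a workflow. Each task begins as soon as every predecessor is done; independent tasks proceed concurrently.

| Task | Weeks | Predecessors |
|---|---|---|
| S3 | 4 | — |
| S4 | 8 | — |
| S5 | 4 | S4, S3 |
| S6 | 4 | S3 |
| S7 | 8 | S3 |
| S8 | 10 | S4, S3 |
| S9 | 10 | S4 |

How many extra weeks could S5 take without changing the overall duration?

6

Critical path: S4→S8 = 8+10 = 18, so the finish is 18 weeks.
The longest chain containing S5 totals 12 weeks.
So S5 can slip 18 − 12 = 6 weeks.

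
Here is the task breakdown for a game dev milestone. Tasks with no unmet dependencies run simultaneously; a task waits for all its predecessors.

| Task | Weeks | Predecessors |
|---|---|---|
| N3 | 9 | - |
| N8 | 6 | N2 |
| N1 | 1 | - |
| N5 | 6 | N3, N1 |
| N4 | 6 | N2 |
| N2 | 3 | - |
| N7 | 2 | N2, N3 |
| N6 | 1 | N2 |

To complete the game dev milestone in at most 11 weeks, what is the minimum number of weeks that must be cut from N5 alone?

4

Current finish: 15 weeks; target: 11.
N5 is on every critical path, so each week cut from N5 cuts the finish by one (this holds down to a finish of 11).
Need 15 − 11 = 4 weeks off N5 → N5 becomes 2 weeks, finish becomes 11.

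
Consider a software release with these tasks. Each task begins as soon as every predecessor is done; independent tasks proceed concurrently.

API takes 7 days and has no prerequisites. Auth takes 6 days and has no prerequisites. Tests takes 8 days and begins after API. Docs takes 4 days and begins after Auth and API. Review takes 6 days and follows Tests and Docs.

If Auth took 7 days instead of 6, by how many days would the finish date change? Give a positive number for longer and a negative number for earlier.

0

The binding path is API→Tests→Review = 7+8+6 = 21; finish at 21 days.
Auth is off the critical path — its longest chain is 16 days, giving 5 of slack.
That remains the longest chain; total 21 days.
Change in finish: 21 − 21 = +0 days.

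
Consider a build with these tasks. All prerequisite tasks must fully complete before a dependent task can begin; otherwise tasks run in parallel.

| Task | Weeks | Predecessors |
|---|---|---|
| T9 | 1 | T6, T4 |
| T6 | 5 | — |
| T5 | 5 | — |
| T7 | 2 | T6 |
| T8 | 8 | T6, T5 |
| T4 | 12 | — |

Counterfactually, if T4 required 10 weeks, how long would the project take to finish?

13

Baseline: T4→T9 = 12+1 = 13 → 13 weeks.
T4 lies on that path, so at 10 weeks the path becomes 11 weeks.
The binding chain switches to T5→T8 = 5+8 = 13; finish 13 weeks.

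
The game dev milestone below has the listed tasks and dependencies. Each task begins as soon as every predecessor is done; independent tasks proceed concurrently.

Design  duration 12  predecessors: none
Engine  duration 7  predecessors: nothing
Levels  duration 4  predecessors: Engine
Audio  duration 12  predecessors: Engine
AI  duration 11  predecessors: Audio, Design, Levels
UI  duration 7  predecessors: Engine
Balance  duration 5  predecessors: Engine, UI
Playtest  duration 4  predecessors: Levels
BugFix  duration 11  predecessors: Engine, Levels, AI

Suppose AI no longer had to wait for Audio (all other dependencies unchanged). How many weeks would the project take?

34

Before: longest chain Engine→Audio→AI→BugFix = 7+12+11+11 = 41, finish 41.
Without Audio→AI, AI's earliest start moves from 19 to 12.
New critical path: Design→AI→BugFix = 12+11+11 = 34 ⇒ 34 weeks.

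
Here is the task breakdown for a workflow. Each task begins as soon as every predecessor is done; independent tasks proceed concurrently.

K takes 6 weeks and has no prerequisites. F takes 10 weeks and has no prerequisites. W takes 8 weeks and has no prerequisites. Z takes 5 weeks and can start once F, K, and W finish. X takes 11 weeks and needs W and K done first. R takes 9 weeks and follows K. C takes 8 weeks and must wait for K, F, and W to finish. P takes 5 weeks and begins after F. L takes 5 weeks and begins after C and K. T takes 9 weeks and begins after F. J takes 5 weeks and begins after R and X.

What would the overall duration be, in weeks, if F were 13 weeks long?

Actual critical path: W→X→J = 8+11+5 = 24 ⇒ 24 weeks.
F is off the critical path — its longest chain is 23 weeks, giving 1 of slack.
Now F→C→L = 13+8+5 = 26 is longest, so the finish becomes 26 weeks.

26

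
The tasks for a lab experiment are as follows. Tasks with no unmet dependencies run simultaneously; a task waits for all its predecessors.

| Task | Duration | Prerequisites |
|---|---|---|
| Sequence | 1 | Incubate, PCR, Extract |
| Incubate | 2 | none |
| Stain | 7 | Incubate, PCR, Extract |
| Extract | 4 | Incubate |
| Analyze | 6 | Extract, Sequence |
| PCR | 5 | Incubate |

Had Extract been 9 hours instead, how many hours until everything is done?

As given, the longest chain is Incubate→PCR→Sequence→Analyze = 2+5+1+6 = 14, so the finish is 14 hours.
The longest path through Extract is only 13 hours, so Extract has float 1.
New critical path: Incubate→Extract→Sequence→Analyze = 2+9+1+6 = 18 ⇒ 18 hours.

18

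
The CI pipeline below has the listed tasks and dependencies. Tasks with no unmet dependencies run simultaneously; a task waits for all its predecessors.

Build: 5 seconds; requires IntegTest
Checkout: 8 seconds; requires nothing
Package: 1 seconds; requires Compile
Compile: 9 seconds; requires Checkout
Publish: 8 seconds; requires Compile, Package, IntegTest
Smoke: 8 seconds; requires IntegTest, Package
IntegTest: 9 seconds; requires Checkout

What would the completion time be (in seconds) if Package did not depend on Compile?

25

Before: longest chain Checkout→Compile→Package→Publish = 8+9+1+8 = 26, finish 26.
Without Compile→Package, Package's earliest start moves from 17 to 0.
The longest chain is now Checkout→Compile→Publish = 8+9+8 = 25, so the plan takes 25 seconds.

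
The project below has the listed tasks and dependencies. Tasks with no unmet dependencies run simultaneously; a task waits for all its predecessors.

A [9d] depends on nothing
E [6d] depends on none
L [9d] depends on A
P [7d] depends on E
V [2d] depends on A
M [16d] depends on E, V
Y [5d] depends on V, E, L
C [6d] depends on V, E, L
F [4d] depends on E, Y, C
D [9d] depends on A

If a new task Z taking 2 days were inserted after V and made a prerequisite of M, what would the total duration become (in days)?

29

Originally the job takes 28 days.
With Z inserted, M now waits for max(E, V, Z).
New critical path: A→V→Z→M = 9+2+2+16 = 29 ⇒ 29 days.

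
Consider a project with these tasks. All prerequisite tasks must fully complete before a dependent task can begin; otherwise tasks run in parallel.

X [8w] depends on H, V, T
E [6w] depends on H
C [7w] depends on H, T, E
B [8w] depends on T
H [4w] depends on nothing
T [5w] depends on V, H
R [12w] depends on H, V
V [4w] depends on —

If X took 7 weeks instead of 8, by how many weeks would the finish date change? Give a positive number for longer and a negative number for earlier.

The binding path is H→T→X = 4+5+8 = 17; finish at 17 weeks.
X is on the critical path; changing it to 7 makes that path 16 weeks.
Now H→T→B = 4+5+8 = 17 is longest, so the finish becomes 17 weeks.
Change in finish: 17 − 17 = +0 weeks.

0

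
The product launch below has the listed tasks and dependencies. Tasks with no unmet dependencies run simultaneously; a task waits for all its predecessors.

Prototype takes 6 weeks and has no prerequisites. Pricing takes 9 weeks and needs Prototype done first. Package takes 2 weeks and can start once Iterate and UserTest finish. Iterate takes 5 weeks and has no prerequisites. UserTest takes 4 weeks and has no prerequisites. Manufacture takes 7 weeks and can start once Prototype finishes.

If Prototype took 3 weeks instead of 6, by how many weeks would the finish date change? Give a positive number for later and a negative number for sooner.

-3

The binding path is Prototype→Pricing = 6+9 = 15; finish at 15 weeks.
Prototype is on the critical path; changing it to 3 makes that path 12 weeks.
No other chain overtakes it, so the finish is 12 weeks.
Change in finish: 12 − 15 = -3 weeks.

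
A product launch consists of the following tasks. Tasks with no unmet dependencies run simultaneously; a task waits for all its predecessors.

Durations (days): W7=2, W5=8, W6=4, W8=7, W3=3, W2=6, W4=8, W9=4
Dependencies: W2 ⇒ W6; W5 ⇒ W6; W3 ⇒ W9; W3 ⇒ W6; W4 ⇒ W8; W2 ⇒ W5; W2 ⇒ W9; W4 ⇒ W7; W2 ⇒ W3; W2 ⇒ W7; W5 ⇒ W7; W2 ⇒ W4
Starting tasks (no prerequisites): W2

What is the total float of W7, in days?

5

W2→W4→W8 = 6+8+7 = 21 sets the makespan at 21 days.
W7 finishes as early as 16 and must finish by 21.
So W7 can slip 21 − 16 = 5 days.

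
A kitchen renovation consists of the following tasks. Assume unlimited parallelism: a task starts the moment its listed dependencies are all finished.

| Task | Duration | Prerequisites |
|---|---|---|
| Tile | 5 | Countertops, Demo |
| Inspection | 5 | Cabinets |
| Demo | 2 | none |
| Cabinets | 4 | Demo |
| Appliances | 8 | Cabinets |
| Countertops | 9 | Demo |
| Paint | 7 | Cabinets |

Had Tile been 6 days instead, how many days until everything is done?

17

The binding path is Demo→Countertops→Tile = 2+9+5 = 16; finish at 16 days.
Since Tile is critical, the +1 change carries straight to that chain (now 17 days).
The critical path is still Demo→Countertops→Tile; finish is now 17 days.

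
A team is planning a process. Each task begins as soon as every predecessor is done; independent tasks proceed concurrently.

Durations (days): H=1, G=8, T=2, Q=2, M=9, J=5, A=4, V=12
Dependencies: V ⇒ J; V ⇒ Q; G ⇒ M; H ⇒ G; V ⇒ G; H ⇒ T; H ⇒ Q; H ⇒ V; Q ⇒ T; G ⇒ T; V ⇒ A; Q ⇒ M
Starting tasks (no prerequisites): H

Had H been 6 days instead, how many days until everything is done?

The binding path is H→V→G→M = 1+12+8+9 = 30; finish at 30 days.
H lies on that path, so at 6 days the path becomes 35 days.
That remains the longest chain; total 35 days.

35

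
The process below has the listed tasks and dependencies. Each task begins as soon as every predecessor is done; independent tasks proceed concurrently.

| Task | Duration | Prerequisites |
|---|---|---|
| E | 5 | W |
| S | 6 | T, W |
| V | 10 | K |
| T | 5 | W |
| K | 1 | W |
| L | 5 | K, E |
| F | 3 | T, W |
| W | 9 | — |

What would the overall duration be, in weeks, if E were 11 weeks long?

25

Critical path before the change: W→K→V = 9+1+10 = 20 giving 20 weeks.
E is off the critical path — its longest chain is 19 weeks, giving 1 of slack.
Now W→E→L = 9+11+5 = 25 is longest, so the finish becomes 25 weeks.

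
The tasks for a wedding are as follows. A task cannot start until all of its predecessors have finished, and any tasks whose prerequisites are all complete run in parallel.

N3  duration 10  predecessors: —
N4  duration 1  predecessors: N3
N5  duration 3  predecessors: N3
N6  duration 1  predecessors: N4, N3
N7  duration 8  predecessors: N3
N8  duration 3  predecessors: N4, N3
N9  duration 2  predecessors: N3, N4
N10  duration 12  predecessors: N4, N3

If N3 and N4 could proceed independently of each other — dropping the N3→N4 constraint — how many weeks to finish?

With the dependency in place, N3→N4→N10 = 10+1+12 = 23 sets the finish at 23 weeks.
Without N3→N4, N4's earliest start moves from 10 to 0.
After: N3→N10 = 10+12 = 22 → 22 weeks.

22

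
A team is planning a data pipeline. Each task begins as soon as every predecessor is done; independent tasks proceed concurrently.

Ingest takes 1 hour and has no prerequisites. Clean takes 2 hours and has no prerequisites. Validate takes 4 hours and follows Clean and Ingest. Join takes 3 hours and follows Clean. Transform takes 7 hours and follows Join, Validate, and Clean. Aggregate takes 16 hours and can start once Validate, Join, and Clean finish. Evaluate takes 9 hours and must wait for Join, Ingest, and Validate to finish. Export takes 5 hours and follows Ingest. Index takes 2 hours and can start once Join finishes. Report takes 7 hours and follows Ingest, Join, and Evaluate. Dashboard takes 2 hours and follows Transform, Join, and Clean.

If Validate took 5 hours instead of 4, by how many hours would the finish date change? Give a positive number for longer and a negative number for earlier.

1

The binding path is Clean→Validate→Aggregate = 2+4+16 = 22; finish at 22 hours.
Since Validate is critical, the +1 change carries straight to that chain (now 23 hours).
No other chain overtakes it, so the finish is 23 hours.
Change in finish: 23 − 22 = +1 hours.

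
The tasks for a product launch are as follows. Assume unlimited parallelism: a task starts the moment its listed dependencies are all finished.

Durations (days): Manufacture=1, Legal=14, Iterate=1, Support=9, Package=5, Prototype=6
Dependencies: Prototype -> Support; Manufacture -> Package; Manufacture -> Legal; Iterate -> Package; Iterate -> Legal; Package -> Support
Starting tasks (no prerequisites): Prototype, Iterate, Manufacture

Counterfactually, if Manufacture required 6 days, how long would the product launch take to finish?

Actual critical path: Manufacture→Package→Support = 1+5+9 = 15 ⇒ 15 days.
Manufacture lies on that path, so at 6 days the path becomes 20 days.
That remains the longest chain; total 20 days.

20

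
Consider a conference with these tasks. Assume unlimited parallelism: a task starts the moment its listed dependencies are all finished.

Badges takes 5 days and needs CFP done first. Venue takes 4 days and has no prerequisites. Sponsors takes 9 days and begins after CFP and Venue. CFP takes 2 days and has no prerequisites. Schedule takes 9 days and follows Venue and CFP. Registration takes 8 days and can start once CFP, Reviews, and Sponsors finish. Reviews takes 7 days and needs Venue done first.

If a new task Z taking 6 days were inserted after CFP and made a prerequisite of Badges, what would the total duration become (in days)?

21

Originally the conference takes 21 days.
With Z inserted, Badges now waits for max(CFP, Z).
New critical path: Venue→Sponsors→Registration = 4+9+8 = 21 ⇒ 21 days.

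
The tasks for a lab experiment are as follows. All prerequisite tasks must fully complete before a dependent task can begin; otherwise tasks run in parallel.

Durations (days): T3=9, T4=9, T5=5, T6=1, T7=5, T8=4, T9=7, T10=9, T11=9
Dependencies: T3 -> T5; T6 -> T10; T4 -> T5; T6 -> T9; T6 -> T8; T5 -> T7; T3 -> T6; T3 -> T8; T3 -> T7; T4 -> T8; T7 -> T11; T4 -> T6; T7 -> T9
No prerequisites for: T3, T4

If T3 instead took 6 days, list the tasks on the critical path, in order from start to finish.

T4, T5, T7, T11

Critical path before the change: T3→T5→T7→T11 = 9+5+5+9 = 28 giving 28 days.
Since T3 is critical, the -3 change carries straight to that chain (now 25 days).
New critical path: T4→T5→T7→T11 = 9+5+5+9 = 28 ⇒ 28 days.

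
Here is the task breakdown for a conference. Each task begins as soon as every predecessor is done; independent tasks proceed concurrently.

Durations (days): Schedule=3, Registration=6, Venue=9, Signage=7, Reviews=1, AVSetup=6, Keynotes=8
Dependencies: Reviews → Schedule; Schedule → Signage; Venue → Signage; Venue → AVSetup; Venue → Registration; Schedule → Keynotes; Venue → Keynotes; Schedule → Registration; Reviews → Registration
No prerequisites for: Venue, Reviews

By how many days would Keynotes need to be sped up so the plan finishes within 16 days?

Current finish: 17 days; target: 16.
Keynotes is on every critical path, so each day cut from Keynotes cuts the finish by one (this holds down to a finish of 16).
Need 17 − 16 = 1 day off Keynotes → Keynotes becomes 7 days, finish becomes 16.

1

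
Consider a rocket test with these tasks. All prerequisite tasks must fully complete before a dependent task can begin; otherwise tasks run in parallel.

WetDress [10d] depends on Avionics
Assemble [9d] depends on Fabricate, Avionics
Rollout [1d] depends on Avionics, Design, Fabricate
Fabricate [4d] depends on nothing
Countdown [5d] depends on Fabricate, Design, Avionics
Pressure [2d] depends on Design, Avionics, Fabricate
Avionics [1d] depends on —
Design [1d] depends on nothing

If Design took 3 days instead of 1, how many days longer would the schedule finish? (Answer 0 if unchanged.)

0

Baseline: Fabricate→Assemble = 4+9 = 13 → 13 days.
The longest path through Design is only 6 days, so Design has float 7.
The critical path is still Fabricate→Assemble; finish is now 13 days.
Change in finish: 13 − 13 = +0 days.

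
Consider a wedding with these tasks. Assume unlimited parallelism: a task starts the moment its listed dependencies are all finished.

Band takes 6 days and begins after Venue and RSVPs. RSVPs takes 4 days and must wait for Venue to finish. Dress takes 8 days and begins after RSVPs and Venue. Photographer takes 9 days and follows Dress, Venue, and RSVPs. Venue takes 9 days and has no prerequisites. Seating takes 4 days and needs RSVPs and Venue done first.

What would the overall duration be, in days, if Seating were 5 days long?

Actual critical path: Venue→RSVPs→Dress→Photographer = 9+4+8+9 = 30 ⇒ 30 days.
The longest path through Seating is only 17 days, so Seating has float 13.
No other chain overtakes it, so the finish is 30 days.

30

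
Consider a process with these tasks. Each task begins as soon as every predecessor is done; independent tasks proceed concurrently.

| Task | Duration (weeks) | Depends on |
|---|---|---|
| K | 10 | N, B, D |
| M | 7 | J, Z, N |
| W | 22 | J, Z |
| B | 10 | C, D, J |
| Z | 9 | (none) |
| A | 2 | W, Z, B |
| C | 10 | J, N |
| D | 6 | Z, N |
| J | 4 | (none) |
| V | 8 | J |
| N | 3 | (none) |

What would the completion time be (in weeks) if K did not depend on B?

33

Original critical path: Z→D→B→K = 9+6+10+10 = 35 ⇒ 35 weeks.
Without B→K, K's earliest start moves from 25 to 15.
The longest chain is now Z→W→A = 9+22+2 = 33, so the plan takes 33 weeks.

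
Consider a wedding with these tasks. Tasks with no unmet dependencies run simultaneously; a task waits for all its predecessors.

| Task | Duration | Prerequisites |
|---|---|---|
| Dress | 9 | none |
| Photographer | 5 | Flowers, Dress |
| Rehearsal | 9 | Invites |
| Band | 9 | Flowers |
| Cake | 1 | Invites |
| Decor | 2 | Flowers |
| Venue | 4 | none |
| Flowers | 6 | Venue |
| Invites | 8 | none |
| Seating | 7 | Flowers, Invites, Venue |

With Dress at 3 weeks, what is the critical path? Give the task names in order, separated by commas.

The binding path is Venue→Flowers→Band = 4+6+9 = 19; finish at 19 weeks.
The longest path through Dress is only 14 weeks, so Dress has float 5.
The critical path is still Venue→Flowers→Band; finish is now 19 weeks.

Venue, Flowers, Band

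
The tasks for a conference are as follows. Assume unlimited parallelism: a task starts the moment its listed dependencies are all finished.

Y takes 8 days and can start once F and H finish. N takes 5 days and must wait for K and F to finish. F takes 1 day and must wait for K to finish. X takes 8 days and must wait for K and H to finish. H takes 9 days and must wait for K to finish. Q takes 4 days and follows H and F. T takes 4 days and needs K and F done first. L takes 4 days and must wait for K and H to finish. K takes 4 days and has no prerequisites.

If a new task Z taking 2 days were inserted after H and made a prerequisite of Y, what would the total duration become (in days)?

Originally the conference takes 21 days.
With Z inserted, Y now waits for max(F, H, Z).
New critical path: K→H→Z→Y = 4+9+2+8 = 23 ⇒ 23 days.

23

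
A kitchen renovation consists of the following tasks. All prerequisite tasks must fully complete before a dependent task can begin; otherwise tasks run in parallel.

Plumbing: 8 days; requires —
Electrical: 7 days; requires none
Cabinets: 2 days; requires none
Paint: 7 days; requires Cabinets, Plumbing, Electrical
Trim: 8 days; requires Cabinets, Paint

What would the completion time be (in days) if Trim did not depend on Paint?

15

Before: longest chain Plumbing→Paint→Trim = 8+7+8 = 23, finish 23.
Without Paint→Trim, Trim's earliest start moves from 15 to 2.
The longest chain is now Plumbing→Paint = 8+7 = 15, so the kitchen renovation takes 15 days.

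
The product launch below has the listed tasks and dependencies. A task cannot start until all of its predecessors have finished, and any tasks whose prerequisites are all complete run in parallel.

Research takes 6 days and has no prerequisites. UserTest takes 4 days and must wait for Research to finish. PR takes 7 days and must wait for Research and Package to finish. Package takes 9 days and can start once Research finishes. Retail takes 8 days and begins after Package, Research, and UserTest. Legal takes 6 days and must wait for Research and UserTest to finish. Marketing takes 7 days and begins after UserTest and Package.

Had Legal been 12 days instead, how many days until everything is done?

23

Baseline: Research→Package→Retail = 6+9+8 = 23 → 23 days.
Legal has 7 days of float (longest path through it is 16).
No other chain overtakes it, so the finish is 23 days.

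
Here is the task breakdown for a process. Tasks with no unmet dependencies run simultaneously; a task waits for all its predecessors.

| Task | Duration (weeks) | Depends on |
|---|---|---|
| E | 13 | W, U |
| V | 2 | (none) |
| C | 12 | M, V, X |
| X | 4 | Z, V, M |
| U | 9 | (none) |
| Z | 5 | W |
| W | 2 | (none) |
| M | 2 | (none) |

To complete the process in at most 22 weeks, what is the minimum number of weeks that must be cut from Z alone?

Current finish: 23 weeks; target: 22.
Z is on every critical path, so each week cut from Z cuts the finish by one (this holds down to a finish of 22).
Need 23 − 22 = 1 week off Z → Z becomes 4 weeks, finish becomes 22.

1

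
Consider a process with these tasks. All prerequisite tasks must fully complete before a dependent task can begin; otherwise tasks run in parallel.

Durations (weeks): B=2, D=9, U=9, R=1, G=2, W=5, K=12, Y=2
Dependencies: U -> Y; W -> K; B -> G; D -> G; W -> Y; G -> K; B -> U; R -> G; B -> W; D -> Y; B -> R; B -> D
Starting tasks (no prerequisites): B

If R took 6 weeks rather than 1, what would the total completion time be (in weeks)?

25

The binding path is B→D→G→K = 2+9+2+12 = 25; finish at 25 weeks.
R has 8 weeks of float (longest path through it is 17).
That remains the longest chain; total 25 weeks.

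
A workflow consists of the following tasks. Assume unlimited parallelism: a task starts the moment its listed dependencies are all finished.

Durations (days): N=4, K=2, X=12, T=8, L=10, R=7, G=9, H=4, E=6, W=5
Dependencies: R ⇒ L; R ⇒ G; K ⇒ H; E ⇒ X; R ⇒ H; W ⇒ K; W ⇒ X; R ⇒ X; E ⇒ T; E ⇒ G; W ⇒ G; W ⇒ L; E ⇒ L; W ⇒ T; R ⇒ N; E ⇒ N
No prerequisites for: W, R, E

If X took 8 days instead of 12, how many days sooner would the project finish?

2

As given, the longest chain is R→X = 7+12 = 19, so the finish is 19 days.
X is on the critical path; changing it to 8 makes that path 15 days.
The binding chain switches to R→L = 7+10 = 17; finish 17 days.
Change in finish: 17 − 19 = -2 days.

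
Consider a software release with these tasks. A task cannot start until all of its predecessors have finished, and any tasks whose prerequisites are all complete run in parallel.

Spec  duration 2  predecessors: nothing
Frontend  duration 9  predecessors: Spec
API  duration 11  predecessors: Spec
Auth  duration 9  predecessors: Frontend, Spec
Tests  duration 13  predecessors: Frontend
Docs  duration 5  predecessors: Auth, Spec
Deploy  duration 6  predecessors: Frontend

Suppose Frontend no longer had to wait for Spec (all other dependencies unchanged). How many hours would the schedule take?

23

Before: longest chain Spec→Frontend→Auth→Docs = 2+9+9+5 = 25, finish 25.
Without Spec→Frontend, Frontend's earliest start moves from 2 to 0.
The longest chain is now Frontend→Auth→Docs = 9+9+5 = 23, so the schedule takes 23 hours.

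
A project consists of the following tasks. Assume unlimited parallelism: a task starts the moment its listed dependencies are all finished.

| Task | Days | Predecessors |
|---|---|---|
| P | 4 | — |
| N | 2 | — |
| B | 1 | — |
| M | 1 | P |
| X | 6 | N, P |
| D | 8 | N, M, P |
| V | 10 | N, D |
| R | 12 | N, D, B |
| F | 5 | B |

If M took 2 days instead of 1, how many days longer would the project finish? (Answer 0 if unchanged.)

1

Critical path before the change: P→M→D→R = 4+1+8+12 = 25 giving 25 days.
M lies on that path, so at 2 days the path becomes 26 days.
No other chain overtakes it, so the finish is 26 days.
Change in finish: 26 − 25 = +1 days.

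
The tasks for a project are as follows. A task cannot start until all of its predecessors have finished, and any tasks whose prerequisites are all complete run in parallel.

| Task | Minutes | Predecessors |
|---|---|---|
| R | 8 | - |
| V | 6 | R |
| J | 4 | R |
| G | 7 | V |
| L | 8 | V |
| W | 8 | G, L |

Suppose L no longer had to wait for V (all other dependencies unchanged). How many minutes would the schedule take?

Before: longest chain R→V→L→W = 8+6+8+8 = 30, finish 30.
Without V→L, L's earliest start moves from 14 to 0.
New critical path: R→V→G→W = 8+6+7+8 = 29 ⇒ 29 minutes.

29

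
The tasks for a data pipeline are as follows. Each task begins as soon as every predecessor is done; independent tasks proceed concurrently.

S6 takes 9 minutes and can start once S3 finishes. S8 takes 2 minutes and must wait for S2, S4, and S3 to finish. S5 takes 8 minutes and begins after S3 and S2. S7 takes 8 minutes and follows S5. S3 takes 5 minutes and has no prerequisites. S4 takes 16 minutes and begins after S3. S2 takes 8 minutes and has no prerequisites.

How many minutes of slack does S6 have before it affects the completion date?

S2→S5→S7 = 8+8+8 = 24 sets the makespan at 24 minutes.
S6 finishes as early as 14 and must finish by 24.
So S6 can slip 24 − 14 = 10 minutes.

10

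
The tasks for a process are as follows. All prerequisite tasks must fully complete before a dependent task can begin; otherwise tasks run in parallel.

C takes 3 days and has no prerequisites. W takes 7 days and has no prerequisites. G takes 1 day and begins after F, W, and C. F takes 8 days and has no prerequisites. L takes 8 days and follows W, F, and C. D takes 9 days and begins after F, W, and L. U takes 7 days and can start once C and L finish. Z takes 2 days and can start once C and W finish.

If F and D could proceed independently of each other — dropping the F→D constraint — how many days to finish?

Before: longest chain F→L→D = 8+8+9 = 25, finish 25.
Dropping F→D doesn't change D's earliest start (16); another predecessor still binds.
The longest chain is now F→L→D = 8+8+9 = 25, so the job takes 25 days.

25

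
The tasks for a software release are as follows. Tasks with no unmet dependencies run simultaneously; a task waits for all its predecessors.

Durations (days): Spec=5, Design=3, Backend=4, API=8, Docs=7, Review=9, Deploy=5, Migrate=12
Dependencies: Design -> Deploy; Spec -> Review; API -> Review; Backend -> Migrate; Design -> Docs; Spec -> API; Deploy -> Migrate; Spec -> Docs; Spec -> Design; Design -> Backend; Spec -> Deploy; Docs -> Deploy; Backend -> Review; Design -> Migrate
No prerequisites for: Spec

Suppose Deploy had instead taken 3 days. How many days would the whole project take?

Baseline: Spec→Design→Docs→Deploy→Migrate = 5+3+7+5+12 = 32 → 32 days.
Deploy lies on that path, so at 3 days the path becomes 30 days.
No other chain overtakes it, so the finish is 30 days.

30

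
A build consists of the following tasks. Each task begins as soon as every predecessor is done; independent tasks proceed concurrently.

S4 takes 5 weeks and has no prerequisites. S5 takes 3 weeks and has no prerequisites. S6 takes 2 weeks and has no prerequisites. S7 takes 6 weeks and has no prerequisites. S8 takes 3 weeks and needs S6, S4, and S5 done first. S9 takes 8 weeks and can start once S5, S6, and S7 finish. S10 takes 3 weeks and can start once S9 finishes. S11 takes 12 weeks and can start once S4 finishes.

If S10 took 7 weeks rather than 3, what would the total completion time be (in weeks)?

21

Baseline: S7→S9→S10 = 6+8+3 = 17 → 17 weeks.
Since S10 is critical, the +4 change carries straight to that chain (now 21 weeks).
That remains the longest chain; total 21 weeks.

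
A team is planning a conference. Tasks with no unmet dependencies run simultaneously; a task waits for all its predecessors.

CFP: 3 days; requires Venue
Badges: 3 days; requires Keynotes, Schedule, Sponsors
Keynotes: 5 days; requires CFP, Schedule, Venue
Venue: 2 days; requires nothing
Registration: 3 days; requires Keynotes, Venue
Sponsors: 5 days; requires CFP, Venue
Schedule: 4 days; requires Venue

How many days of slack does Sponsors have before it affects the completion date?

1

Critical path: Venue→Schedule→Keynotes→Registration = 2+4+5+3 = 14, so the finish is 14 days.
Longest path through Sponsors: 13 days (earliest finish 10, latest finish 11).
Float = 14 − 13 = 1.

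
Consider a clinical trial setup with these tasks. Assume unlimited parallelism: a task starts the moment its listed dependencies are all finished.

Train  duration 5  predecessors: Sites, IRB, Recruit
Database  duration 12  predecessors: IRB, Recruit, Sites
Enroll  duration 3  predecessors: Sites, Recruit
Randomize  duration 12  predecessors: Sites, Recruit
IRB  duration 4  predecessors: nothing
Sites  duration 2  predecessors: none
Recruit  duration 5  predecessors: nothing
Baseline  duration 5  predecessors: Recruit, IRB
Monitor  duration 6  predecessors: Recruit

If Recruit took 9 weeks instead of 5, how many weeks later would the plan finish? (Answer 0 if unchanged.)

4

Baseline: Recruit→Randomize = 5+12 = 17 → 17 weeks.
Recruit lies on that path, so at 9 weeks the path becomes 21 weeks.
That remains the longest chain; total 21 weeks.
Change in finish: 21 − 17 = +4 weeks.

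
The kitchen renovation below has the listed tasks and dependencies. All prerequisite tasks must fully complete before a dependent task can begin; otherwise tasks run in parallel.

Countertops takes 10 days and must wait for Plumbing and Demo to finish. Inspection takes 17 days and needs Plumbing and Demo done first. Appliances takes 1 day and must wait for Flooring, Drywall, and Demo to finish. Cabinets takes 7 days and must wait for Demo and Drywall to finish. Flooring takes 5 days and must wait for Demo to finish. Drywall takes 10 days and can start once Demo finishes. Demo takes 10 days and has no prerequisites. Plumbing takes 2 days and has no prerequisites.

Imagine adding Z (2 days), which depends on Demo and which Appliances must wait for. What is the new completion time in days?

27

Originally the plan takes 27 days.
With Z inserted, Appliances now waits for max(Flooring, Drywall, Demo, Z).
New critical path: Demo→Drywall→Cabinets = 10+10+7 = 27 ⇒ 27 days.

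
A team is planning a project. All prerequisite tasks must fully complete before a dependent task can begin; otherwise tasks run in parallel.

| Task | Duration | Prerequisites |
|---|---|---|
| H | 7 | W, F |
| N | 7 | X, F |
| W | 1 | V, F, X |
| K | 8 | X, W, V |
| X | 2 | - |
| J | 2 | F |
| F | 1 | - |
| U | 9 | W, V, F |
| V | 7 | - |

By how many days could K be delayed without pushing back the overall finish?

Critical path: V→W→U = 7+1+9 = 17, so the finish is 17 days.
Longest path through K: 16 days (earliest finish 16, latest finish 17).
So K can slip 17 − 16 = 1 day.

1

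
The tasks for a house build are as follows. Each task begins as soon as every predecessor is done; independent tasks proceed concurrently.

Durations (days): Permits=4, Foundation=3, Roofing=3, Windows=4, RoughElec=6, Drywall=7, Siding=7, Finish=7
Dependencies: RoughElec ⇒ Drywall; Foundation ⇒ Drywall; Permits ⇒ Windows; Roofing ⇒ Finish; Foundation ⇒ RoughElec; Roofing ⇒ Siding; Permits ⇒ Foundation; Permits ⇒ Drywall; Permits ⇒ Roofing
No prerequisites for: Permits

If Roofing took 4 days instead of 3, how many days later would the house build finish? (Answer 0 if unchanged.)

0

Critical path before the change: Permits→Foundation→RoughElec→Drywall = 4+3+6+7 = 20 giving 20 days.
Roofing has 6 days of float (longest path through it is 14).
The critical path is still Permits→Foundation→RoughElec→Drywall; finish is now 20 days.
Change in finish: 20 − 20 = +0 days.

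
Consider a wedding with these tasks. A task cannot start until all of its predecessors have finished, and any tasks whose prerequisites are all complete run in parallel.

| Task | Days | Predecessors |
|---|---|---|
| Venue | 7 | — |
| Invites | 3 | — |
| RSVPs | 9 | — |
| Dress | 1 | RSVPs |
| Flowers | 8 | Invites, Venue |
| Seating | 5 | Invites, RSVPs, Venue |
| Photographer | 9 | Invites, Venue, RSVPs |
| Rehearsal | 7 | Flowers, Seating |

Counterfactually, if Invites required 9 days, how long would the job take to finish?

24

Critical path before the change: Venue→Flowers→Rehearsal = 7+8+7 = 22 giving 22 days.
Invites is off the critical path — its longest chain is 18 days, giving 4 of slack.
The binding chain switches to Invites→Flowers→Rehearsal = 9+8+7 = 24; finish 24 days.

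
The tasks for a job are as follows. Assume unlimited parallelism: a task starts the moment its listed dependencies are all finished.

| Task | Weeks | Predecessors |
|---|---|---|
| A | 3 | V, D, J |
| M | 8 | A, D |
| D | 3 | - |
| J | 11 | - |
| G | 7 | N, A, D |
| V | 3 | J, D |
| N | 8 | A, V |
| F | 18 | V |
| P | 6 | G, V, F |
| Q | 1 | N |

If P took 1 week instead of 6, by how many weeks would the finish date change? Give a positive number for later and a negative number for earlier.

The binding path is J→V→A→N→G→P = 11+3+3+8+7+6 = 38; finish at 38 weeks.
Since P is critical, the -5 change carries straight to that chain (now 33 weeks).
No other chain overtakes it, so the finish is 33 weeks.
Change in finish: 33 − 38 = -5 weeks.

-5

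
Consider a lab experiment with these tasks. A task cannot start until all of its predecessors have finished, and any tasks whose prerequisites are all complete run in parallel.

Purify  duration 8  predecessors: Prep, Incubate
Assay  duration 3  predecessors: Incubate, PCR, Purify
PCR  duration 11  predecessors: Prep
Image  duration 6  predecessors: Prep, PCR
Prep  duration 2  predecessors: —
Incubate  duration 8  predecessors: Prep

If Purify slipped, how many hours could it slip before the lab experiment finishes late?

Critical path: Prep→Incubate→Purify→Assay = 2+8+8+3 = 21, so the finish is 21 hours.
Purify finishes as early as 18 and must finish by 18.
Float = 21 − 21 = 0.

0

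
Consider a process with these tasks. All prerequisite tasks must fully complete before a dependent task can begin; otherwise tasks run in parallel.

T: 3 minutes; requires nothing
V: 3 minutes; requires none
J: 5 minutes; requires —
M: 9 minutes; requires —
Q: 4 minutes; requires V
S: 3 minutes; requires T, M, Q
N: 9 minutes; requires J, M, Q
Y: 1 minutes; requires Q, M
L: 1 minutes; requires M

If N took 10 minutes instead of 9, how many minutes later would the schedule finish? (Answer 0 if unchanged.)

As given, the longest chain is M→N = 9+9 = 18, so the finish is 18 minutes.
N is on the critical path; changing it to 10 makes that path 19 minutes.
No other chain overtakes it, so the finish is 19 minutes.
Change in finish: 19 − 18 = +1 minutes.

1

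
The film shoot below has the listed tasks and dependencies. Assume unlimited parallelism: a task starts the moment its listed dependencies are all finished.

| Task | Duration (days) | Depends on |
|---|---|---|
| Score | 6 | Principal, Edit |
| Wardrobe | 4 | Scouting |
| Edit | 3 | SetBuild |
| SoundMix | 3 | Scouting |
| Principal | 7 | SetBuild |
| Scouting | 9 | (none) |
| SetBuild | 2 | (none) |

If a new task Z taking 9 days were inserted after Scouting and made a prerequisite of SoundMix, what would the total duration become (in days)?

Originally the plan takes 15 days.
With Z inserted, SoundMix now waits for max(Scouting, Z).
New critical path: Scouting→Z→SoundMix = 9+9+3 = 21 ⇒ 21 days.

21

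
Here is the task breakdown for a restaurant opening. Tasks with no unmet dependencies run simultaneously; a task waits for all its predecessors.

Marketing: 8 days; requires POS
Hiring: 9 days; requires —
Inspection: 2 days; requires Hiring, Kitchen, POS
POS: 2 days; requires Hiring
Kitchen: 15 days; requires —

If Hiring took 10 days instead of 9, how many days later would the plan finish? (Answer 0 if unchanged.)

1

Actual critical path: Hiring→POS→Marketing = 9+2+8 = 19 ⇒ 19 days.
Hiring lies on that path, so at 10 days the path becomes 20 days.
That remains the longest chain; total 20 days.
Change in finish: 20 − 19 = +1 days.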